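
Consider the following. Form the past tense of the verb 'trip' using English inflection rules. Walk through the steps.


Apply rule: Double final consonant and add -ed. 'trip' becomes 'tripped'.

tripped


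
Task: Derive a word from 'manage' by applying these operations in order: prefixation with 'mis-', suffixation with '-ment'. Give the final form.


Step 1: Add prefix 'mis-' to 'manage' = 'mismanage'
Step 2: Add suffix '-ment' to 'mismanage' = 'mismanagement'

mismanagement


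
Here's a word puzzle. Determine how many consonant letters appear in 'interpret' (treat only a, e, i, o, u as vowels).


Consonants in 'interpret': n, t, r, p, r, t = 6 consonants.

6


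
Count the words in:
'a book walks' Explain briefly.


Split into words: a | book | walks = 3 words.

3


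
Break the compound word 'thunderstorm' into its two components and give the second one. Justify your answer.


Split 'thunderstorm' into 'thunder' + 'storm'. The second part is 'storm'.

storm


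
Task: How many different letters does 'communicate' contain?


Unique letters in 'communicate': {a, c, e, i, m, n, o, t, u} = 9 distinct letters.

9


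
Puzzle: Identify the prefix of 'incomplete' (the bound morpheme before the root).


The word 'incomplete' = 'in' (prefix) + 'complete' (root). The prefix is 'in'.

in


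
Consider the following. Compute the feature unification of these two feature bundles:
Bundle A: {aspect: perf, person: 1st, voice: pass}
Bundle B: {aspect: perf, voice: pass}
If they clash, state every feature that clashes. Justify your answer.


Compare features:
aspect: A=perf vs B=perf -> unified: perf
person: A=1st vs B=_ -> unified: 1st
voice: A=pass vs B=pass -> unified: pass
No clashes found.

Unified: {aspect: perf, person: 1st, voice: pass}


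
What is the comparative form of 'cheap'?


Apply comparative formation (add -er): 'cheap' -> 'cheaper'.

cheaper


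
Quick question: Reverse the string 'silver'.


Reverse 'silver' character by character: 'revlis'.

revlis


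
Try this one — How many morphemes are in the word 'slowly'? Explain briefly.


Decomposition: slow (root) + -ly (suffix) = 2 morpheme(s)

2 morphemes


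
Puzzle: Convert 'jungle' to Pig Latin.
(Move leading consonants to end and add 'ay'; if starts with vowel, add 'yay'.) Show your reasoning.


'jungle': move consonant cluster 'j' to end and add 'ay': 'unglejay'.

unglejay


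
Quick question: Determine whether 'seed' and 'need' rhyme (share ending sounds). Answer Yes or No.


Rime (stressed vowel + following sounds) of 'seed': -eed = /iːd/
Rime of 'need': -eed = /iːd/
/iːd/ and /iːd/ are the same ending sound, so the words rhyme.

Yes


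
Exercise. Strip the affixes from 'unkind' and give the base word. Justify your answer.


Remove prefix 'un' from 'unkind' to get root 'kind'.

kind


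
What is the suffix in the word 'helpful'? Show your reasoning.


The word 'helpful' = 'help' (root) + '-ful' (suffix). The suffix is '-ful'.

ful


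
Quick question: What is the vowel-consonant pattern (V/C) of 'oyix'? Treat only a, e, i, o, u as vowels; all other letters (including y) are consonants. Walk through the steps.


Letter mapping: o = V, y = C, i = V, x = C.

VCVC


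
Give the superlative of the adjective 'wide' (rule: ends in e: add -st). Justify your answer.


Apply superlative formation (ends in e: add -st): 'wide' -> 'widest'.

widest


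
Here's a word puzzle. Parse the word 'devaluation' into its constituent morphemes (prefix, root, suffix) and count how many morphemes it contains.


Step 1: Identify prefix: 'de' (meaning: reverse/remove)
Step 2: Identify root: 'value'
Step 3: Identify suffix(es): 'ation'
Decomposition: de- (prefix: reverse/remove) + value (root) + -ation (suffix: act of)
Total morphemes: 3

3 morphemes (de- (prefix: reverse/remove) + value (root) + -ation (suffix: act of))


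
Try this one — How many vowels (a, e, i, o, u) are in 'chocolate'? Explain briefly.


Vowels in 'chocolate': o, o, a, e = 4 vowels.

4


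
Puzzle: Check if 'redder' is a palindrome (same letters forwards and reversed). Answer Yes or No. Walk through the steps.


Forward: 'redder'
Reversed: 'redder'
They are identical.

Yes


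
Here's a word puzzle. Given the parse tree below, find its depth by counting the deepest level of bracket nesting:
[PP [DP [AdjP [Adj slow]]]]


Count bracket nesting levels:
'[' at pos 0: depth = 1
'[' at pos 4: depth = 2
'[' at pos 8: depth = 3
'[' at pos 14: depth = 4
Maximum depth reached: 4

4


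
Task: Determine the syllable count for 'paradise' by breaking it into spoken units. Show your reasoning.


Break 'paradise' into syllables: par-a-dise -> par | a | dise = 3 syllables

3 syllables


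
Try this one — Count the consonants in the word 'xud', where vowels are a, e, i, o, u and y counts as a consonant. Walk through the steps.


Consonants in 'xud': x, d = 2 consonants.

2


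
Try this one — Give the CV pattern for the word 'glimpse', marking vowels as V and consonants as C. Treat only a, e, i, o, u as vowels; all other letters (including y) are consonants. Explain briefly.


Letter mapping: g = C, l = C, i = V, m = C, p = C, s = C, e = V.

CCVCCCV


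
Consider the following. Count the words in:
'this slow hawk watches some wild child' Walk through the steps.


Split into words: this | slow | hawk | watches | some | wild | child = 7 words.

7


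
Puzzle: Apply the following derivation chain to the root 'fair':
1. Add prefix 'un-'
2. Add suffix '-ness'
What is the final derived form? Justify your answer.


Step 1: Add prefix 'un-' to 'fair' = 'unfair'
Step 2: Add suffix '-ness' to 'unfair' = 'unfairness'

unfairness


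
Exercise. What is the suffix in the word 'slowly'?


The word 'slowly' = 'slow' (root) + '-ly' (suffix). The suffix is '-ly'.

ly


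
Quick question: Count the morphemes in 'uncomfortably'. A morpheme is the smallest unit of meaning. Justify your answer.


Decomposition: un- (prefix) + comfort (root) + -able (suffix) + -ly (suffix) = 4 morpheme(s)

4 morphemes


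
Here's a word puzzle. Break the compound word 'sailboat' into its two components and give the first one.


Split 'sailboat' into 'sail' + 'boat'. The first part is 'sail'.

sail


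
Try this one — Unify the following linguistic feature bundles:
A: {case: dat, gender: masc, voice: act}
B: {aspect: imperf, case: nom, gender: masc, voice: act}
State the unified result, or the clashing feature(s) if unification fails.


Compare features:
aspect: A=_ vs B=imperf -> unified: imperf
case: A=dat vs B=nom -> CLASH
gender: A=masc vs B=masc -> unified: masc
voice: A=act vs B=act -> unified: act
Clash detected on feature 'case' (dat vs nom); unification fails.

CLASH on 'case' (dat vs nom)


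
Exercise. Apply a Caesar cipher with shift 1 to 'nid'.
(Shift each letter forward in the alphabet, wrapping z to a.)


Shift each letter by 1: n -> o, i -> j, d -> e. Result: 'oje'.

oje


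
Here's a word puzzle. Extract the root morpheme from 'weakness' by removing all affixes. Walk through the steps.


Remove suffix '-ness' from 'weakness' to get root 'weak'.

weak


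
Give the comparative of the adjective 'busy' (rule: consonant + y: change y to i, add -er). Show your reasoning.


Apply comparative formation (consonant + y: change y to i, add -er): 'busy' -> 'busier'.

busier


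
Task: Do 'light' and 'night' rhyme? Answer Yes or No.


Rime (stressed vowel + following sounds) of 'light': -ight = /aɪt/
Rime of 'night': -ight = /aɪt/
/aɪt/ and /aɪt/ are the same ending sound, so the words rhyme.

Yes


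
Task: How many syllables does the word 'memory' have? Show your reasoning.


Break 'memory' into syllables: mem-o-ry -> mem | o | ry = 3 syllables

3 syllables


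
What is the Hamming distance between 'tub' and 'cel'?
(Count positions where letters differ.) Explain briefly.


Alignment:
Position 1: 't' vs 'c' = DIFFER
Position 2: 'u' vs 'e' = DIFFER
Position 3: 'b' vs 'l' = DIFFER
Total differences: 3

3


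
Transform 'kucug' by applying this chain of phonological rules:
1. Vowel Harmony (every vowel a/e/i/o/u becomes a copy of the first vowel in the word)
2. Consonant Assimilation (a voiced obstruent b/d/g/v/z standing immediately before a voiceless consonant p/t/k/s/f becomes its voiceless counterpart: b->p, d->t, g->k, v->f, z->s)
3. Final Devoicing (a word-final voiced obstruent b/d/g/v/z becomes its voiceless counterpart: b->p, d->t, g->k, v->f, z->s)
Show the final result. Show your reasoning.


Starting form: 'kucug'
Rule 1: Vowel Harmony: all vowels already match. No change.
Rule 2: Consonant Assimilation: no voiced obstruent (b/d/g/v/z) stands immediately before a voiceless consonant (p/t/k/s/f). No change.
Rule 3: Final Devoicing: word-final voiced obstruent 'g' becomes voiceless 'k'. 'kucug' -> 'kucuk'
Final form: 'kucuk'

kucuk


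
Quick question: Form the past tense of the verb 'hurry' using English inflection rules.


Apply rule: Change -y to -ied. 'hurry' becomes 'hurried'.

hurried


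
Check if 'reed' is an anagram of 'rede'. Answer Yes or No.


Sorted letters of 'reed': 'deer'
Sorted letters of 'rede': 'deer'
They match.

Yes


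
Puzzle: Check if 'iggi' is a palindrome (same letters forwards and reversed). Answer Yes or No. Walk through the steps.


Forward: 'iggi'
Reversed: 'iggi'
They are identical.

Yes


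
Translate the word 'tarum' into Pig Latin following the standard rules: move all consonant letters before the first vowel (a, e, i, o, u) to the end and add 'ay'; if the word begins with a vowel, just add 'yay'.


'tarum': move consonant cluster 't' to end and add 'ay': 'arumtay'.

arumtay


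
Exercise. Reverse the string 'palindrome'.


Reverse 'palindrome' character by character: 'emordnilap'.

emordnilap


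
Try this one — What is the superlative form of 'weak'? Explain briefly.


Apply superlative formation (add -est): 'weak' -> 'weakest'.

weakest


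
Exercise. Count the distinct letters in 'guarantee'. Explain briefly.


Unique letters in 'guarantee': {a, e, g, n, r, t, u} = 7 distinct letters.

7


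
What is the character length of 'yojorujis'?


Spell out 'yojorujis' and number each letter: y(1), o(2), j(3), o(4), r(5), u(6), j(7), i(8), s(9). Total: 9 letters.

9


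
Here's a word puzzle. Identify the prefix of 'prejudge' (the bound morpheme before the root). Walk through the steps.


The word 'prejudge' = 'pre' (prefix) + 'judge' (root). The prefix is 'pre'.

pre


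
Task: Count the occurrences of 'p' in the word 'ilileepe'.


Letter 'p' in 'ilileepe': found at position(s) 7 = 1 occurrence(s).

1


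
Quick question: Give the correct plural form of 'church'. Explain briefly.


Apply rule: Add -es (sibilant/fricative ending). 'church' becomes 'churches'.

churches


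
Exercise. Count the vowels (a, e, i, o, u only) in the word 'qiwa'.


Vowels in 'qiwa': i, a = 2 vowels.

2


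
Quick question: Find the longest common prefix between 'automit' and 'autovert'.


Compare from the start: 4 characters match: 'auto'. Mismatch at position 5: 'm' vs 'v'.

auto


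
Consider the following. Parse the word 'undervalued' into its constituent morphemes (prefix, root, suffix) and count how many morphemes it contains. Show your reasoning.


Step 1: Identify prefix: 'under' (meaning: beneath/insufficient)
Step 2: Identify root: 'value'
Step 3: Identify suffix(es): 'ed'
Decomposition: under- (prefix: beneath/insufficient) + value (root) + -ed (suffix: past)
Total morphemes: 3

3 morphemes (under- (prefix: beneath/insufficient) + value (root) + -ed (suffix: past))


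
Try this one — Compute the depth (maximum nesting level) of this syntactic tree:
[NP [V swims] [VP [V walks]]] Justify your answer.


Count bracket nesting levels:
'[' at pos 0: depth = 1
'[' at pos 4: depth = 2
'[' at pos 14: depth = 2
'[' at pos 18: depth = 3
Maximum depth reached: 3

3


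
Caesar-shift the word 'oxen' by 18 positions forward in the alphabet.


Shift each letter by 18: o -> g, x -> p, e -> w, n -> f. Result: 'gpwf'.

gpwf


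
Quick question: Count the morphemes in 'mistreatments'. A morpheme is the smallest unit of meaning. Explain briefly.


Decomposition: mis- (prefix) + treat (root) + -ment (suffix) + -s (plural) = 4 morpheme(s)

4 morphemes


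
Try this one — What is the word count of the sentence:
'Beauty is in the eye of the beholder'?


Split into words: Beauty | is | in | the | eye | of | the | beholder = 8 words.

8


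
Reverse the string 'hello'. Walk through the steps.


Reverse 'hello' character by character: 'olleh'.

olleh


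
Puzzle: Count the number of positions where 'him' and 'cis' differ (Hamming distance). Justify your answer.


Alignment:
Position 1: 'h' vs 'c' = DIFFER
Position 2: 'i' vs 'i' = match
Position 3: 'm' vs 's' = DIFFER
Total differences: 2

2


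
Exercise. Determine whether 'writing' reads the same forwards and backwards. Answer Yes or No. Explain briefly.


Forward: 'writing'
Reversed: 'gnitirw'
They differ.

No


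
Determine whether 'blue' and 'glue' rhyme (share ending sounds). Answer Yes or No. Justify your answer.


Rime (stressed vowel + following sounds) of 'blue': -ue = /uː/
Rime of 'glue': -ue = /uː/
/uː/ and /uː/ are the same ending sound, so the words rhyme.

Yes


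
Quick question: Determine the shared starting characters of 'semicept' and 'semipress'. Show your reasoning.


Compare from the start: 4 characters match: 'semi'. Mismatch at position 5: 'c' vs 'p'.

semi


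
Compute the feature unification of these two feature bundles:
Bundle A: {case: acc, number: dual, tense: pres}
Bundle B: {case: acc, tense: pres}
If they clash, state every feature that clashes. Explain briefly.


Compare features:
case: A=acc vs B=acc -> unified: acc
number: A=dual vs B=_ -> unified: dual
tense: A=pres vs B=pres -> unified: pres
No clashes found.

Unified: {case: acc, number: dual, tense: pres}


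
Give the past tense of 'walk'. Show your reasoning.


Apply rule: Add -ed. 'walk' becomes 'walked'.

walked


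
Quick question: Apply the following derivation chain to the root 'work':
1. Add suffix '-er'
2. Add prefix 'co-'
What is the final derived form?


Step 1: Add suffix '-er' to 'work' = 'worker'
Step 2: Add prefix 'co-' to 'worker' = 'coworker'

coworker


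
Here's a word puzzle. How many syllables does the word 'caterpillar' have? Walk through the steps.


Break 'caterpillar' into syllables: cat-er-pil-lar -> cat | er | pil | lar = 4 syllables

4 syllables


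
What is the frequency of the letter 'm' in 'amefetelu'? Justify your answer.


Letter 'm' in 'amefetelu': found at position(s) 2 = 1 occurrence(s).

1


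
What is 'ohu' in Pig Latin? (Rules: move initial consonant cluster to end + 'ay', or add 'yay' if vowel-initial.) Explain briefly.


'ohu' starts with a vowel, so add 'yay': 'ohuyay'.

ohuyay


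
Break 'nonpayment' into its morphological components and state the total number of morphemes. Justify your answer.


Step 1: Identify prefix: 'non' (meaning: not)
Step 2: Identify root: 'pay'
Step 3: Identify suffix(es): 'ment'
Decomposition: non- (prefix: not) + pay (root) + -ment (suffix: action/result)
Total morphemes: 3

3 morphemes (non- (prefix: not) + pay (root) + -ment (suffix: action/result))


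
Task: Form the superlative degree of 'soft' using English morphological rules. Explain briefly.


Apply superlative formation (add -est): 'soft' -> 'softest'.

softest


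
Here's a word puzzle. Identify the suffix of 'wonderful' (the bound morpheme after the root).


The word 'wonderful' = 'wonder' (root) + '-ful' (suffix). The suffix is '-ful'.

ful


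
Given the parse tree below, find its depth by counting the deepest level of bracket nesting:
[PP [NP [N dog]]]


Count bracket nesting levels:
'[' at pos 0: depth = 1
'[' at pos 4: depth = 2
'[' at pos 8: depth = 3
Maximum depth reached: 3

3


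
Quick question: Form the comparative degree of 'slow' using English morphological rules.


Apply comparative formation (add -er): 'slow' -> 'slower'.

slower


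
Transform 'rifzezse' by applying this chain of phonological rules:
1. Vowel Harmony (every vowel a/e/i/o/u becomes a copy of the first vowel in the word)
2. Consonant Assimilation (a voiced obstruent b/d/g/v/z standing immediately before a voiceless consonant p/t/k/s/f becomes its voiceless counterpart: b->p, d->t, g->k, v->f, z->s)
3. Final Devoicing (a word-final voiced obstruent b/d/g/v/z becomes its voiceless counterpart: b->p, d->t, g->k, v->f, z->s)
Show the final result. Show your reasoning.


Starting form: 'rifzezse'
Rule 1: Vowel Harmony: all vowels become 'i' (matching first vowel). 'rifzezse' -> 'rifzizsi'
Rule 2: Consonant Assimilation: voiced obstruent before voiceless consonant becomes voiceless ('zs' -> 'ss'). 'rifzizsi' -> 'rifzissi'
Rule 3: Final Devoicing: the word ends in the vowel 'i', not a consonant. No change.
Final form: 'rifzissi'

rifzissi


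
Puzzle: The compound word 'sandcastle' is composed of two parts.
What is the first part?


Split 'sandcastle' into 'sand' + 'castle'. The first part is 'sand'.

sand


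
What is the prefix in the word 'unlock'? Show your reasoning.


The word 'unlock' = 'un' (prefix) + 'lock' (root). The prefix is 'un'.

un


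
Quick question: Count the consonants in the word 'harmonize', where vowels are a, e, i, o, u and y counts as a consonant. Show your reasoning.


Consonants in 'harmonize': h, r, m, n, z = 5 consonants.

5


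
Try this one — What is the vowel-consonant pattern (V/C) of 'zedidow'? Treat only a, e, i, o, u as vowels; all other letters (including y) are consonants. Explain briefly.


Letter mapping: z = C, e = V, d = C, i = V, d = C, o = V, w = C.

CVCVCVC


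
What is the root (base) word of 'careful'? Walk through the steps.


Remove suffix '-ful' from 'careful' to get root 'care'.

care


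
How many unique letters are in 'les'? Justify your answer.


Unique letters in 'les': {e, l, s} = 3 distinct letters.

3


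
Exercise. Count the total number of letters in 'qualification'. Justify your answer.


Spell out 'qualification' and number each letter: q(1), u(2), a(3), l(4), i(5), f(6), i(7), c(8), a(9), t(10), i(11), o(12), n(13). Total: 13 letters.

13


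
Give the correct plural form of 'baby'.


Apply rule: Change -y to -ies (consonant + y). 'baby' becomes 'babies'.

babies


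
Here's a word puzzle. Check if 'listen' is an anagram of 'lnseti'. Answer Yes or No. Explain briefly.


Sorted letters of 'listen': 'eilnst'
Sorted letters of 'lnseti': 'eilnst'
They match.

Yes


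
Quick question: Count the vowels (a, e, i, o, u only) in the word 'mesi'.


Vowels in 'mesi': e, i = 2 vowels.

2


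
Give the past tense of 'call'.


Apply rule: Add -ed. 'call' becomes 'called'.

called


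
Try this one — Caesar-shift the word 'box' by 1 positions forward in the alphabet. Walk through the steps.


Shift each letter by 1: b -> c, o -> p, x -> y. Result: 'cpy'.

cpy


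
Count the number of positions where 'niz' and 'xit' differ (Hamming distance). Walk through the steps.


Alignment:
Position 1: 'n' vs 'x' = DIFFER
Position 2: 'i' vs 'i' = match
Position 3: 'z' vs 't' = DIFFER
Total differences: 2

2


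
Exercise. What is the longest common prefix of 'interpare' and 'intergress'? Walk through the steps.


Compare from the start: 5 characters match: 'inter'. Mismatch at position 6: 'p' vs 'g'.

inter


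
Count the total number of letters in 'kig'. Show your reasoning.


Spell out 'kig' and number each letter: k(1), i(2), g(3). Total: 3 letters.

3


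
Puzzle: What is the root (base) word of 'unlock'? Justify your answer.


Remove prefix 'un' from 'unlock' to get root 'lock'.

lock


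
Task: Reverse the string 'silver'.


Reverse 'silver' character by character: 'revlis'.

revlis


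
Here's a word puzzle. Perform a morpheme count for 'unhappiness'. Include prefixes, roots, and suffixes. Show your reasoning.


Decomposition: un- (prefix) + happy (root) + -ness (suffix) = 3 morpheme(s)

3 morphemes


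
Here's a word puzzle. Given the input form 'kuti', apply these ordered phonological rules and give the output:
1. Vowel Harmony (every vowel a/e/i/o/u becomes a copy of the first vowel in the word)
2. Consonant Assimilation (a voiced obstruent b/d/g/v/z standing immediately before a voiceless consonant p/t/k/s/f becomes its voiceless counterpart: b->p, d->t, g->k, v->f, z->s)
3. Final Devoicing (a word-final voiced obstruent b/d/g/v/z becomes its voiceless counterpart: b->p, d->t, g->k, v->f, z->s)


Starting form: 'kuti'
Rule 1: Vowel Harmony: all vowels become 'u' (matching first vowel). 'kuti' -> 'kutu'
Rule 2: Consonant Assimilation: no voiced obstruent (b/d/g/v/z) stands immediately before a voiceless consonant (p/t/k/s/f). No change.
Rule 3: Final Devoicing: the word ends in the vowel 'u', not a consonant. No change.
Final form: 'kutu'

kutu


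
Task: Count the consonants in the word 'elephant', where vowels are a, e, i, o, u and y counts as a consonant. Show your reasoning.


Consonants in 'elephant': l, p, h, n, t = 5 consonants.

5


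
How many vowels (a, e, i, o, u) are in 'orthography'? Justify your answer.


Vowels in 'orthography': o, o, a = 3 vowels.

3


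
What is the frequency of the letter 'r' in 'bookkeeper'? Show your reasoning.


Letter 'r' in 'bookkeeper': found at position(s) 10 = 1 occurrence(s).

1


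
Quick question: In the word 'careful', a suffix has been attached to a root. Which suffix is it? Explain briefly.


The word 'careful' = 'care' (root) + '-ful' (suffix). The suffix is '-ful'.

ful


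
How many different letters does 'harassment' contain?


Unique letters in 'harassment': {a, e, h, m, n, r, s, t} = 8 distinct letters.

8


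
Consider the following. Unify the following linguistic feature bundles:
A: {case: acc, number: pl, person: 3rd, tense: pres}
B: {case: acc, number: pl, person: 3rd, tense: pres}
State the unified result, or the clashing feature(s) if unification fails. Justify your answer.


Compare features:
case: A=acc vs B=acc -> unified: acc
number: A=pl vs B=pl -> unified: pl
person: A=3rd vs B=3rd -> unified: 3rd
tense: A=pres vs B=pres -> unified: pres
No clashes found.

Unified: {case: acc, number: pl, person: 3rd, tense: pres}


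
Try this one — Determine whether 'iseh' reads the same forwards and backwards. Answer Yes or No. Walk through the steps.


Forward: 'iseh'
Reversed: 'hesi'
They differ.

No


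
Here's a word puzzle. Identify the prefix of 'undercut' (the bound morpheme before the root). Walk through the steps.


The word 'undercut' = 'under' (prefix) + 'cut' (root). The prefix is 'under'.

under


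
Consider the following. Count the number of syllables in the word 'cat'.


Break 'cat' into syllables: cat -> cat = 1 syllable

1 syllable


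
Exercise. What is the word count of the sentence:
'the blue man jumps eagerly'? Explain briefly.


Split into words: the | blue | man | jumps | eagerly = 5 words.

5


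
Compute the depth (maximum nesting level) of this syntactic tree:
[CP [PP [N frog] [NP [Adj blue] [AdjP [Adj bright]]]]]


Count bracket nesting levels:
'[' at pos 0: depth = 1
'[' at pos 4: depth = 2
'[' at pos 8: depth = 3
'[' at pos 17: depth = 3
'[' at pos 21: depth = 4
'[' at pos 32: depth = 4
'[' at pos 38: depth = 5
Maximum depth reached: 5

5


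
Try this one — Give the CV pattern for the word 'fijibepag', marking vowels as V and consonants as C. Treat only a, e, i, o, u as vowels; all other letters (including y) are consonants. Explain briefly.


Letter mapping: f = C, i = V, j = C, i = V, b = C, e = V, p = C, a = V, g = C.

CVCVCVCVC


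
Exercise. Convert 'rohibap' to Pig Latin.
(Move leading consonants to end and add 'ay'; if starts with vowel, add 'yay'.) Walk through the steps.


'rohibap': move consonant cluster 'r' to end and add 'ay': 'ohibapray'.

ohibapray


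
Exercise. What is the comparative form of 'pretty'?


Apply comparative formation (consonant + y: change y to i, add -er): 'pretty' -> 'prettier'.

prettier


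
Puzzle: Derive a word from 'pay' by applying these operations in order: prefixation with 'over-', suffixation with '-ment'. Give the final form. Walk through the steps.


Step 1: Add prefix 'over-' to 'pay' = 'overpay'
Step 2: Add suffix '-ment' to 'overpay' = 'overpayment'

overpayment


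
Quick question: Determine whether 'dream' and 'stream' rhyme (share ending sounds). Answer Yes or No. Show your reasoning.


Rime (stressed vowel + following sounds) of 'dream': -eam = /iːm/
Rime of 'stream': -eam = /iːm/
/iːm/ and /iːm/ are the same ending sound, so the words rhyme.

Yes


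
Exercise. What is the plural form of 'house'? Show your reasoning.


Apply rule: Add -s. 'house' becomes 'houses'.

houses


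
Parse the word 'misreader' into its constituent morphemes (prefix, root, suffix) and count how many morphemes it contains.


Step 1: Identify prefix: 'mis' (meaning: wrongly)
Step 2: Identify root: 'read'
Step 3: Identify suffix(es): 'er'
Decomposition: mis- (prefix: wrongly) + read (root) + -er (suffix: one who)
Total morphemes: 3

3 morphemes (mis- (prefix: wrongly) + read (root) + -er (suffix: one who))


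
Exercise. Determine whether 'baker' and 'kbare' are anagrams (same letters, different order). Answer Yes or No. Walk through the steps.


Sorted letters of 'baker': 'abekr'
Sorted letters of 'kbare': 'abekr'
They match.

Yes


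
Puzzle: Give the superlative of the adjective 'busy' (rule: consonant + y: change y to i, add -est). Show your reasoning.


Apply superlative formation (consonant + y: change y to i, add -est): 'busy' -> 'busiest'.

busiest


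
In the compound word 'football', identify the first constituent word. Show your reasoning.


Split 'football' into 'foot' + 'ball'. The first part is 'foot'.

foot


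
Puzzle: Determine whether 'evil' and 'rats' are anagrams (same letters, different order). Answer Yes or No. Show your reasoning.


Sorted letters of 'evil': 'eilv'
Sorted letters of 'rats': 'arst'
They do not match.

No


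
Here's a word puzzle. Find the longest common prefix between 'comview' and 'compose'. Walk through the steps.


Compare from the start: 3 characters match: 'com'. Mismatch at position 4: 'v' vs 'p'.

com


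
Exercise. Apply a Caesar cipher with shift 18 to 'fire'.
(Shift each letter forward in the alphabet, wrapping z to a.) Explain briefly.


Shift each letter by 18: f -> x, i -> a, r -> j, e -> w. Result: 'xajw'.

xajw


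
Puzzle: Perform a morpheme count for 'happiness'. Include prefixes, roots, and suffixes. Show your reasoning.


Decomposition: happy (root) + -ness (suffix) = 2 morpheme(s)

2 morphemes


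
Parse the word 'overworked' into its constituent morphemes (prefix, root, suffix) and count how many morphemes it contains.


Step 1: Identify prefix: 'over' (meaning: excessively)
Step 2: Identify root: 'work'
Step 3: Identify suffix(es): 'ed'
Decomposition: over- (prefix: excessively) + work (root) + -ed (suffix: past)
Total morphemes: 3

3 morphemes (over- (prefix: excessively) + work (root) + -ed (suffix: past))


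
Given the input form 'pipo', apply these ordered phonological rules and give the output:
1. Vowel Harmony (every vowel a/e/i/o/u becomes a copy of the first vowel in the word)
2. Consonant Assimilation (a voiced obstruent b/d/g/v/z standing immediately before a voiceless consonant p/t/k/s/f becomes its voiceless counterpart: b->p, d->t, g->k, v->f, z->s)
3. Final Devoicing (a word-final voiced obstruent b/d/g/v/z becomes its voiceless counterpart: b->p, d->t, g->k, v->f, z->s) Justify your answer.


Starting form: 'pipo'
Rule 1: Vowel Harmony: all vowels become 'i' (matching first vowel). 'pipo' -> 'pipi'
Rule 2: Consonant Assimilation: no voiced obstruent (b/d/g/v/z) stands immediately before a voiceless consonant (p/t/k/s/f). No change.
Rule 3: Final Devoicing: the word ends in the vowel 'i', not a consonant. No change.
Final form: 'pipi'

pipi


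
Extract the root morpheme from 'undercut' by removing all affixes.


Remove prefix 'under' from 'undercut' to get root 'cut'.

cut


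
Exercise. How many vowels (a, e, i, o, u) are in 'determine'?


Vowels in 'determine': e, e, i, e = 4 vowels.

4


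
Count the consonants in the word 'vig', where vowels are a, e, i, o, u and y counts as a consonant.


Consonants in 'vig': v, g = 2 consonants.

2


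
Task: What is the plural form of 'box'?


Apply rule: Add -es (sibilant/fricative ending). 'box' becomes 'boxes'.

boxes


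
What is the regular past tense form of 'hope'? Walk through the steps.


Apply rule: Add -d (word ends in -e). 'hope' becomes 'hoped'.

hoped


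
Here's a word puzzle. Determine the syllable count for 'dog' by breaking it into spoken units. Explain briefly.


Break 'dog' into syllables: dog -> dog = 1 syllable

1 syllable


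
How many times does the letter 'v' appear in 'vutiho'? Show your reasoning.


Letter 'v' in 'vutiho': found at position(s) 1 = 1 occurrence(s).

1


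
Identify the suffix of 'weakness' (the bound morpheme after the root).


The word 'weakness' = 'weak' (root) + '-ness' (suffix). The suffix is '-ness'.

ness


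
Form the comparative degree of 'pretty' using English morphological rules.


Apply comparative formation (consonant + y: change y to i, add -er): 'pretty' -> 'prettier'.

prettier


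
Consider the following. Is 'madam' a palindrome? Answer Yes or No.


Forward: 'madam'
Reversed: 'madam'
They are identical.

Yes


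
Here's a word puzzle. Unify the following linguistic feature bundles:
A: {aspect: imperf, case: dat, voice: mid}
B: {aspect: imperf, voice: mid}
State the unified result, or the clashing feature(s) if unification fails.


Compare features:
aspect: A=imperf vs B=imperf -> unified: imperf
case: A=dat vs B=_ -> unified: dat
voice: A=mid vs B=mid -> unified: mid
No clashes found.

Unified: {aspect: imperf, case: dat, voice: mid}


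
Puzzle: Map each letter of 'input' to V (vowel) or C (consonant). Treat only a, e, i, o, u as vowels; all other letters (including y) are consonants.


Letter mapping: i = V, n = C, p = C, u = V, t = C.

VCCVC


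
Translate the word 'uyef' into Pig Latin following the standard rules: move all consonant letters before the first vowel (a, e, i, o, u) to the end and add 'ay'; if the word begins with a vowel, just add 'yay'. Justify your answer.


'uyef' starts with a vowel, so add 'yay': 'uyefyay'.

uyefyay


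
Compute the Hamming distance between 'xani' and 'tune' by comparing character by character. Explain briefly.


Alignment:
Position 1: 'x' vs 't' = DIFFER
Position 2: 'a' vs 'u' = DIFFER
Position 3: 'n' vs 'n' = match
Position 4: 'i' vs 'e' = DIFFER
Total differences: 3

3


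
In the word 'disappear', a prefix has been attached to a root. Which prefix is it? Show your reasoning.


The word 'disappear' = 'dis' (prefix) + 'appear' (root). The prefix is 'dis'.

dis


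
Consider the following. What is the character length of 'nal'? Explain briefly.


Spell out 'nal' and number each letter: n(1), a(2), l(3). Total: 3 letters.

3


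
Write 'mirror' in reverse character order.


Reverse 'mirror' character by character: 'rorrim'.

rorrim


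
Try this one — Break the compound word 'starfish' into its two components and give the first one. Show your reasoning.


Split 'starfish' into 'star' + 'fish'. The first part is 'star'.

star


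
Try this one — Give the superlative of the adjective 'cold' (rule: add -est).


Apply superlative formation (add -est): 'cold' -> 'coldest'.

coldest


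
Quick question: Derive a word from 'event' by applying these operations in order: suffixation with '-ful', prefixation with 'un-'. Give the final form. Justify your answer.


Step 1: Add suffix '-ful' to 'event' = 'eventful'
Step 2: Add prefix 'un-' to 'eventful' = 'uneventful'

uneventful


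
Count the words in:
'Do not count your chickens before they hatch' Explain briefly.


Split into words: Do | not | count | your | chickens | before | they | hatch = 8 words.

8


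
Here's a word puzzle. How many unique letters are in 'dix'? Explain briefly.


Unique letters in 'dix': {d, i, x} = 3 distinct letters.

3


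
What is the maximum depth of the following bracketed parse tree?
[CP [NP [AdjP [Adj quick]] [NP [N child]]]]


Count bracket nesting levels:
'[' at pos 0: depth = 1
'[' at pos 4: depth = 2
'[' at pos 8: depth = 3
'[' at pos 14: depth = 4
'[' at pos 27: depth = 3
'[' at pos 31: depth = 4
Maximum depth reached: 4

4


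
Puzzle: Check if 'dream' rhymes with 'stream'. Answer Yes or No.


Rime (stressed vowel + following sounds) of 'dream': -eam = /iːm/
Rime of 'stream': -eam = /iːm/
/iːm/ and /iːm/ are the same ending sound, so the words rhyme.

Yes


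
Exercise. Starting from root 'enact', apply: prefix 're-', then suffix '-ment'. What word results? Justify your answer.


Step 1: Add prefix 're-' to 'enact' = 'reenact'
Step 2: Add suffix '-ment' to 'reenact' = 'reenactment'

reenactment


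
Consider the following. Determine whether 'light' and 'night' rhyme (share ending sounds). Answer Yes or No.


Rime (stressed vowel + following sounds) of 'light': -ight = /aɪt/
Rime of 'night': -ight = /aɪt/
/aɪt/ and /aɪt/ are the same ending sound, so the words rhyme.

Yes


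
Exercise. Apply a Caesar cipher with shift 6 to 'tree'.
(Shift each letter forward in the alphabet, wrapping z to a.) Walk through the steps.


Shift each letter by 6: t -> z, r -> x, e -> k, e -> k. Result: 'zxkk'.

zxkk


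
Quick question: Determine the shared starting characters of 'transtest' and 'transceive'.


Compare from the start: 5 characters match: 'trans'. Mismatch at position 6: 't' vs 'c'.

trans


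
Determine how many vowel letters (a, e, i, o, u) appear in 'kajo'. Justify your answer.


Vowels in 'kajo': a, o = 2 vowels.

2


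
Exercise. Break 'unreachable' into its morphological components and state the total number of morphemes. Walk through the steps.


Step 1: Identify prefix: 'un' (meaning: not/reverse)
Step 2: Identify root: 'reach'
Step 3: Identify suffix(es): 'able'
Decomposition: un- (prefix: not/reverse) + reach (root) + -able (suffix: capable of)
Total morphemes: 3

3 morphemes (un- (prefix: not/reverse) + reach (root) + -able (suffix: capable of))


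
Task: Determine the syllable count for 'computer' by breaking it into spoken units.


Break 'computer' into syllables: com-pu-ter -> com | pu | ter = 3 syllables

3 syllables


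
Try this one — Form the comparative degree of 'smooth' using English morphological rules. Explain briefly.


Apply comparative formation (add -er): 'smooth' -> 'smoother'.

smoother


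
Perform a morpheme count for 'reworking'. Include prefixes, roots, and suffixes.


Decomposition: re- (prefix) + work (root) + -ing (suffix) = 3 morpheme(s)

3 morphemes


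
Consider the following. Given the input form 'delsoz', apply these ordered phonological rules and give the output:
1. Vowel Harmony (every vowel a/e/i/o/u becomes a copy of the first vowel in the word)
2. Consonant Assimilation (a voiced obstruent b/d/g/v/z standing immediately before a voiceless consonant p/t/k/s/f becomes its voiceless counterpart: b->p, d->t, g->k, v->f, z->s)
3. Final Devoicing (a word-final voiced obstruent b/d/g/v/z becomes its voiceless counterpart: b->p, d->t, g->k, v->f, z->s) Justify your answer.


Starting form: 'delsoz'
Rule 1: Vowel Harmony: all vowels become 'e' (matching first vowel). 'delsoz' -> 'delsez'
Rule 2: Consonant Assimilation: no voiced obstruent (b/d/g/v/z) stands immediately before a voiceless consonant (p/t/k/s/f). No change.
Rule 3: Final Devoicing: word-final voiced obstruent 'z' becomes voiceless 's'. 'delsez' -> 'delses'
Final form: 'delses'

delses


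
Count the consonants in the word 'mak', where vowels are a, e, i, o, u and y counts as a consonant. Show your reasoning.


Consonants in 'mak': m, k = 2 consonants.

2


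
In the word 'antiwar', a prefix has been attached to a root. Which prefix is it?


The word 'antiwar' = 'anti' (prefix) + 'war' (root). The prefix is 'anti'.

anti


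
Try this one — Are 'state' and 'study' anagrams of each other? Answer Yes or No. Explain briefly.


Sorted letters of 'state': 'aestt'
Sorted letters of 'study': 'dstuy'
They do not match.

No


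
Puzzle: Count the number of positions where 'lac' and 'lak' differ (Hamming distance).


Alignment:
Position 1: 'l' vs 'l' = match
Position 2: 'a' vs 'a' = match
Position 3: 'c' vs 'k' = DIFFER
Total differences: 1

1


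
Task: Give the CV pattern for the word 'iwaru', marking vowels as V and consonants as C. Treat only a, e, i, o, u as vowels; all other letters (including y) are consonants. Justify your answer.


Letter mapping: i = V, w = C, a = V, r = C, u = V.

VCVCV


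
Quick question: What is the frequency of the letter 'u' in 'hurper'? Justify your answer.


Letter 'u' in 'hurper': found at position(s) 2 = 1 occurrence(s).

1


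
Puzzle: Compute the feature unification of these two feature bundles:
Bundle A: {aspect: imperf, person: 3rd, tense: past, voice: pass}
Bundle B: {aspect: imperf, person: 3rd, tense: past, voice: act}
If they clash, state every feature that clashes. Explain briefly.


Compare features:
aspect: A=imperf vs B=imperf -> unified: imperf
person: A=3rd vs B=3rd -> unified: 3rd
tense: A=past vs B=past -> unified: past
voice: A=pass vs B=act -> CLASH
Clash detected on feature 'voice' (pass vs act); unification fails.

CLASH on 'voice' (pass vs act)


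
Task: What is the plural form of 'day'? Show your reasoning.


Apply rule: Add -s. 'day' becomes 'days'.

days


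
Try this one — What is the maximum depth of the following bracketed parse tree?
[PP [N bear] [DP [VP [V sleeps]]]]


Count bracket nesting levels:
'[' at pos 0: depth = 1
'[' at pos 4: depth = 2
'[' at pos 13: depth = 2
'[' at pos 17: depth = 3
'[' at pos 21: depth = 4
Maximum depth reached: 4

4


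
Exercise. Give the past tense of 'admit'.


Apply rule: Double final consonant and add -ed. 'admit' becomes 'admitted'.

admitted


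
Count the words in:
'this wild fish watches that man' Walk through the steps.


Split into words: this | wild | fish | watches | that | man = 6 words.

6


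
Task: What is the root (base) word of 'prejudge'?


Remove prefix 'pre' from 'prejudge' to get root 'judge'.

judge


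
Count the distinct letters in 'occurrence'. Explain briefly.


Unique letters in 'occurrence': {c, e, n, o, r, u} = 6 distinct letters.

6


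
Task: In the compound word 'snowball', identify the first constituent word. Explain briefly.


Split 'snowball' into 'snow' + 'ball'. The first part is 'snow'.

snow


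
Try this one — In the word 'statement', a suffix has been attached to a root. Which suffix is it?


The word 'statement' = 'state' (root) + '-ment' (suffix). The suffix is '-ment'.

ment


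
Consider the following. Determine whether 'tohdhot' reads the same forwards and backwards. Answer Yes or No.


Forward: 'tohdhot'
Reversed: 'tohdhot'
They are identical.

Yes


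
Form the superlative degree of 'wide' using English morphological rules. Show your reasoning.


Apply superlative formation (ends in e: add -st): 'wide' -> 'widest'.

widest
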